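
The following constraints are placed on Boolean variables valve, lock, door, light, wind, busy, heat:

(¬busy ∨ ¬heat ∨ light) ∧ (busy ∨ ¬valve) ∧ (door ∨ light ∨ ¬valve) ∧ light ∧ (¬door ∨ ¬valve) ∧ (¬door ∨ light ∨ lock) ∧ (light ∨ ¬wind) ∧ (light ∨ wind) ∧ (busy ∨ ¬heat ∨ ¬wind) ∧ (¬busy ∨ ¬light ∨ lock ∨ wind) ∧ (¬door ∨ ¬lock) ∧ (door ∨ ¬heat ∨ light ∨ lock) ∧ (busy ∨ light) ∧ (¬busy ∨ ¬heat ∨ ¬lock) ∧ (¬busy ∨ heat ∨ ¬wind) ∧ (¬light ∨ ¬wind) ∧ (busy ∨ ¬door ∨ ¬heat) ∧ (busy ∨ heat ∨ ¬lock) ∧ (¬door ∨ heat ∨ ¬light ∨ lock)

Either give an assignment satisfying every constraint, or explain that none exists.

valve = False, lock = False, door = False, light = True, wind = False, busy = False, heat = False

Unit clause (light) forces light = True.
In (¬light ∨ ¬wind) only ¬wind is left, so wind = False.
Set valve = False.
Set lock = False.
  then (¬busy ∨ ¬light ∨ lock ∨ wind) forces busy = False.
Try door = True:
  (busy ∨ ¬door ∨ ¬heat) forces heat = False.
  clause (¬door ∨ heat ∨ ¬light ∨ lock) is falsified — backtrack.
So door = False.
Set heat = False.
All clauses satisfied.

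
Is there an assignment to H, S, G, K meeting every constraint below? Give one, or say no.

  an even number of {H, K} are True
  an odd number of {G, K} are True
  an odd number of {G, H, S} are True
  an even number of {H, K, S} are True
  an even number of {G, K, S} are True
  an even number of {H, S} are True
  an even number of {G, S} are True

Adding constraints 1, 3, 5 mod 2: every variable appears an even number of times on the left, so the left side is 0.
But the right sides sum to 1 (mod 2). 0 ≠ 1 — the system is inconsistent.

Unsatisfiable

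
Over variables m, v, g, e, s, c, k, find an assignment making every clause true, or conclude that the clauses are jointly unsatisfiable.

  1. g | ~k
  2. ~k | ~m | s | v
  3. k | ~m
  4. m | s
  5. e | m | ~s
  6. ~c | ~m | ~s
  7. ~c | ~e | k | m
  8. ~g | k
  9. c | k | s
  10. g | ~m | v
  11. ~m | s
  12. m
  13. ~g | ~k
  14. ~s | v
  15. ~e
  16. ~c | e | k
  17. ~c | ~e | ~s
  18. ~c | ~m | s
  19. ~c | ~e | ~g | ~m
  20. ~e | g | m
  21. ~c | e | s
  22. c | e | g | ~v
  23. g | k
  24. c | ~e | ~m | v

Unsatisfiable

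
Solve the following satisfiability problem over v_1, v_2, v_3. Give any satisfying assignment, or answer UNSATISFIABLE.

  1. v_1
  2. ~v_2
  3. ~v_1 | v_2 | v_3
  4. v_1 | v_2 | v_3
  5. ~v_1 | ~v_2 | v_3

v_1 = True; v_2 = False; v_3 = True

Unit clause (v_1) forces v_1 = True.
Unit clause (~v_2) forces v_2 = False.
In (~v_1 | v_2 | v_3) only v_3 is left, so v_3 = True.
Check each clause:
  (v_1): v_1 holds.
  (~v_2): ~v_2 holds.
  (~v_1 | v_2 | v_3): v_3 holds.
  (v_1 | v_2 | v_3): v_1 holds.
  (~v_1 | ~v_2 | v_3): ~v_2 holds.
All clauses satisfied.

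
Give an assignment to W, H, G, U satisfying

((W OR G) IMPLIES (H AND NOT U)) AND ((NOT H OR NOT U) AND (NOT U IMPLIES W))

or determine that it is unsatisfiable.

W=F, H=F, G=F, U=T

  (W OR G) IMPLIES (H AND NOT U) = True
    W OR G = False
    H AND NOT U = False
      NOT U = False
  (NOT H OR NOT U) AND (NOT U IMPLIES W) = True
    NOT H OR NOT U = True
      NOT H = True
      NOT U = False
    NOT U IMPLIES W = True
      NOT U = False
Both conjuncts True, so the formula holds.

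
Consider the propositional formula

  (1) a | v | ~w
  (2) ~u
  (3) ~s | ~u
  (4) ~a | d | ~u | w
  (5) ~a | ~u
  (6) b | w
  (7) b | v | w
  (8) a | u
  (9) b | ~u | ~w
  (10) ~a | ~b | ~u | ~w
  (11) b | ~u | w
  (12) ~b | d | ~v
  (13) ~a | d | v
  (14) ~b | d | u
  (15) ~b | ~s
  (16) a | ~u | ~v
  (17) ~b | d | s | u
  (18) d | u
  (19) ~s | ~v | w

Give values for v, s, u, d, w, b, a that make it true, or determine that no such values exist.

v = True, s = False, u = False, d = True, w = True, b = False, a = True

Unit clause (~u) forces u = False.
In (a | u) only a is left, so a = True.
In (d | u) only d is left, so d = True.
Set v = True.
Set s = False.
Set w = True.
Set b = False.
All clauses satisfied.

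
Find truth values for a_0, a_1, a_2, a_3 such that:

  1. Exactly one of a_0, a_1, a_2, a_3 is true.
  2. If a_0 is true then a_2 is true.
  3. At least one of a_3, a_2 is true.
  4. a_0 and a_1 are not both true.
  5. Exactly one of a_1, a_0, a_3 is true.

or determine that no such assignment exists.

a_0 = False, a_1 = False, a_2 = False, a_3 = True

  (1) {a_0, a_1, a_2, a_3}: 1 true — exactly one ✓
  (2) a_0=F ⇒ a_2: vacuous ✓
  (3) {a_3, a_2}: 1 true — at least one ✓
  (4) a_0=F, a_1=F — not both ✓
  (5) {a_1, a_0, a_3}: 1 true — exactly one ✓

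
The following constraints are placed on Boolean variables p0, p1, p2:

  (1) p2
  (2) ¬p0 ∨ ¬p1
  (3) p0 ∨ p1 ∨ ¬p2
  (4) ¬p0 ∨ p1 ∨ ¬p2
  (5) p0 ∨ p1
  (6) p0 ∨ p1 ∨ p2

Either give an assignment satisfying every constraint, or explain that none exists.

p0: False, p1: True, p2: True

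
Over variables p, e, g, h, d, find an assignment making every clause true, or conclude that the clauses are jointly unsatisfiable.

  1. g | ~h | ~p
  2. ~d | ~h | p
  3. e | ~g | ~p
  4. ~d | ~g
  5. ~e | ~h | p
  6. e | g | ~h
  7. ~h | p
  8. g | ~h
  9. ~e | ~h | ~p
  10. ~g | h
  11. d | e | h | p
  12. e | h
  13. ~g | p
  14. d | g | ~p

p = True, e = True, g = False, h = False, d = True

Set p = True.
Try e = False:
  (e | ~g | ~p) forces g = False.
  (g | ~h | ~p) forces h = False.
  clause (e | h) is falsified — backtrack.
So e = True.
  then (~e | ~h | ~p) forces h = False.
  then (~g | h) forces g = False.
  then (d | g | ~p) forces d = True.
All clauses satisfied.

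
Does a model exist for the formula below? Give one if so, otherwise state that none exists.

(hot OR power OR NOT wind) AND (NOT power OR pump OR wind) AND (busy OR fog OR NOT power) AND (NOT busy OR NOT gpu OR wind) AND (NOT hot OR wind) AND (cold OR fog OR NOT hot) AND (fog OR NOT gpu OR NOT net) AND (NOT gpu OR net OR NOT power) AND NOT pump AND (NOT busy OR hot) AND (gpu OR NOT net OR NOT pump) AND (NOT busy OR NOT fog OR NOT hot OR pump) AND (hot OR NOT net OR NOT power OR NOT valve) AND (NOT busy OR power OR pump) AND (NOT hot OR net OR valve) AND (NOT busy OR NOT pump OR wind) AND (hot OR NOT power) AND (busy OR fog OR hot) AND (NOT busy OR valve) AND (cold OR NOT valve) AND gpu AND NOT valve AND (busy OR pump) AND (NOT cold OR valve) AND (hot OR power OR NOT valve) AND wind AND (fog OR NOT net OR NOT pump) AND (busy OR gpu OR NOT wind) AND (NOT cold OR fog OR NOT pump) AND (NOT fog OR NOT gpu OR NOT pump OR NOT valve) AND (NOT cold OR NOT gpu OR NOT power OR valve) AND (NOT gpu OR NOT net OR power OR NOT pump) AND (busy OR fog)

Case valve = True:
  Clause (NOT valve) is falsified — contradiction.
Case valve = False:
  (NOT pump) forces pump = False.
  (NOT busy OR valve) forces busy = False.
  Clause (busy OR pump) is falsified — contradiction.
Both cases fail, so the formula is unsatisfiable.

The formula is unsatisfiable.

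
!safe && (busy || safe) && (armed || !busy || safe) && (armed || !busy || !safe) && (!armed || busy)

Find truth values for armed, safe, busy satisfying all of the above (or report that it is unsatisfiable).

armed: True, safe: False, busy: True

Unit clause (!safe) forces safe = False.
In (busy || safe) only busy is left, so busy = True.
In (armed || !busy || safe) only armed is left, so armed = True.
Check each clause:
  (!safe): !safe holds.
  (busy || safe): busy holds.
  (armed || !busy || safe): armed holds.
  (armed || !busy || !safe): armed holds.
  (!armed || busy): busy holds.
All clauses satisfied.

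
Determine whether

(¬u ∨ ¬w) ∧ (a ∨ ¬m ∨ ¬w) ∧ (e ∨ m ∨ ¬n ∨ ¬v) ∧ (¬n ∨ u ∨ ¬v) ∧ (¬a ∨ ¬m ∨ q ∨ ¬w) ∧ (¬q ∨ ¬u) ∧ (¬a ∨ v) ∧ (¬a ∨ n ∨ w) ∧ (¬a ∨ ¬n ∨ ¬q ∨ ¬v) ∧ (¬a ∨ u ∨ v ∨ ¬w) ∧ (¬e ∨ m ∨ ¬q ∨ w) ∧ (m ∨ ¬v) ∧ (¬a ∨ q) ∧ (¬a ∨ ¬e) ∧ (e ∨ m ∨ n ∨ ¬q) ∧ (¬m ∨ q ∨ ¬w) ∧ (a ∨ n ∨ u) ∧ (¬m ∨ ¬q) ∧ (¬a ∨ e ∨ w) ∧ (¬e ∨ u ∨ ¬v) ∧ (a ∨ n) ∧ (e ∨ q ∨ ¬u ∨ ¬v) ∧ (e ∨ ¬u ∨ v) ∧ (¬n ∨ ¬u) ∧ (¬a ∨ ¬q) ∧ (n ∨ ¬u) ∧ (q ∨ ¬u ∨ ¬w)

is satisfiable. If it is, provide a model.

Set q = True.
  then (¬q ∨ ¬u) forces u = False.
  then (¬m ∨ ¬q) forces m = False.
  then (¬a ∨ ¬q) forces a = False.
  then (m ∨ ¬v) forces v = False.
  then (a ∨ n ∨ u) forces n = True.
Set w = True.
Set e = False.
All clauses satisfied.

q=T, a=F, u=F, m=F, n=T, w=T, e=F, v=F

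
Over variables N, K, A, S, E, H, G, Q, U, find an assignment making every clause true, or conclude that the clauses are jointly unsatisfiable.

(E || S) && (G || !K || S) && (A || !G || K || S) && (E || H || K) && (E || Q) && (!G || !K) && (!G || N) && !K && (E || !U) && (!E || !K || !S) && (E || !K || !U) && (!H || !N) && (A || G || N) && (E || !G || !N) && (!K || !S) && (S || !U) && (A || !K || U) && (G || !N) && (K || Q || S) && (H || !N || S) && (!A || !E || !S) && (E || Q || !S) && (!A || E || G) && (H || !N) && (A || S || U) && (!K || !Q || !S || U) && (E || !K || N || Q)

Unit clause (!K) forces K = False.
Set N = False.
  then (!G || N) forces G = False.
  then (A || G || N) forces A = True.
  then (!A || E || G) forces E = True.
  then (!A || !E || !S) forces S = False.
  then (S || !U) forces U = False.
  then (K || Q || S) forces Q = True.
Set H = True.
All clauses satisfied.

N = False; K = False; A = True; S = False; E = True; H = True; G = False; Q = True; U = False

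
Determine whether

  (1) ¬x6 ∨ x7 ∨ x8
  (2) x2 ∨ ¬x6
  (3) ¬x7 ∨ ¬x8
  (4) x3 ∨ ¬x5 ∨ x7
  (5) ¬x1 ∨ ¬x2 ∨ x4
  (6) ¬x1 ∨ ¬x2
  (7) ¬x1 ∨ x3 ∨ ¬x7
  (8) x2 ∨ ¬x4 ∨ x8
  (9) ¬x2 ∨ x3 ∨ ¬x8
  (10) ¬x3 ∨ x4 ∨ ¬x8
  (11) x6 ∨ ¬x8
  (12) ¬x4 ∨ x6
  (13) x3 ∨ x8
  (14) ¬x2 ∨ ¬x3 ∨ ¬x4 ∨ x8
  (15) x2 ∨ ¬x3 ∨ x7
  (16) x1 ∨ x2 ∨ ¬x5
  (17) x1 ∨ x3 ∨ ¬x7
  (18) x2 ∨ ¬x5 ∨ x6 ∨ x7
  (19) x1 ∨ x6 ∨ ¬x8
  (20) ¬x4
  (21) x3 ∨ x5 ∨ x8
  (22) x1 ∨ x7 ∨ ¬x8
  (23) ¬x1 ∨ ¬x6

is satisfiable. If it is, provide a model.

x1=F; x2=T; x3=T; x4=F; x5=T; x6=T; x7=T; x8=F

Unit clause (¬x4) forces x4 = False.
Set x1 = False.
Set x2 = True.
Try x3 = False:
  (¬x2 ∨ x3 ∨ ¬x8) forces x8 = False.
  clause (x3 ∨ x8) is falsified — backtrack.
So x3 = True.
  then (¬x3 ∨ x4 ∨ ¬x8) forces x8 = False.
Set x5 = True.
Set x6 = True.
  then (¬x6 ∨ x7 ∨ x8) forces x7 = True.
All clauses satisfied.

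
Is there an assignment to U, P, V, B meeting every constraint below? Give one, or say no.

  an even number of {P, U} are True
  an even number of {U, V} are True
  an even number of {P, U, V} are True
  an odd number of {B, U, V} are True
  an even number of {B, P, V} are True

Unsatisfiable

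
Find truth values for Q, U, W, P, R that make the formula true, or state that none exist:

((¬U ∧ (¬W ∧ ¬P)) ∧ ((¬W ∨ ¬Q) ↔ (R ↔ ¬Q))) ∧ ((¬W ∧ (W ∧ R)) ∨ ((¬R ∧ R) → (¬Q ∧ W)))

Q: True, U: False, W: False, P: False, R: False

  (¬U ∧ (¬W ∧ ¬P)) ∧ ((¬W ∨ ¬Q) ↔ (R ↔ ¬Q)) = True
    ¬U ∧ (¬W ∧ ¬P) = True
      ¬U = True
      ¬W ∧ ¬P = True
        ¬W = True
        ¬P = True
    (¬W ∨ ¬Q) ↔ (R ↔ ¬Q) = True
      ¬W ∨ ¬Q = True
        ¬W = True
        ¬Q = False
      R ↔ ¬Q = True
        ¬Q = False
  (¬W ∧ (W ∧ R)) ∨ ((¬R ∧ R) → (¬Q ∧ W)) = True
    ¬W ∧ (W ∧ R) = False
      ¬W = True
      W ∧ R = False
    (¬R ∧ R) → (¬Q ∧ W) = True
      ¬R ∧ R = False
        ¬R = True
      ¬Q ∧ W = False
        ¬Q = False
Both conjuncts True, so the formula holds.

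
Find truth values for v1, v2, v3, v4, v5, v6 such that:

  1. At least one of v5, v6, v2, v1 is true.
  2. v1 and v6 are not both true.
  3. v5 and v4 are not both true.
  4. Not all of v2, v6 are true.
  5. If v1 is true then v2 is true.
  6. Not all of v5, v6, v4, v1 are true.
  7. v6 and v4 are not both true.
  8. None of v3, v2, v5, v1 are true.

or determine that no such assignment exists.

v1: False, v2: False, v3: False, v4: False, v5: False, v6: True

  (1) {v5, v6, v2, v1}: 1 true — at least one ✓
  (2) v1=F, v6=T — not both ✓
  (3) v5=F, v4=F — not both ✓
  (4) {v2, v6}: 1/2 true — not all ✓
  (5) v1=F ⇒ v2: vacuous ✓
  (6) {v5, v6, v4, v1}: 1/4 true — not all ✓
  (7) v6=T, v4=F — not both ✓
  (8) {v3, v2, v5, v1}: 0 true — none ✓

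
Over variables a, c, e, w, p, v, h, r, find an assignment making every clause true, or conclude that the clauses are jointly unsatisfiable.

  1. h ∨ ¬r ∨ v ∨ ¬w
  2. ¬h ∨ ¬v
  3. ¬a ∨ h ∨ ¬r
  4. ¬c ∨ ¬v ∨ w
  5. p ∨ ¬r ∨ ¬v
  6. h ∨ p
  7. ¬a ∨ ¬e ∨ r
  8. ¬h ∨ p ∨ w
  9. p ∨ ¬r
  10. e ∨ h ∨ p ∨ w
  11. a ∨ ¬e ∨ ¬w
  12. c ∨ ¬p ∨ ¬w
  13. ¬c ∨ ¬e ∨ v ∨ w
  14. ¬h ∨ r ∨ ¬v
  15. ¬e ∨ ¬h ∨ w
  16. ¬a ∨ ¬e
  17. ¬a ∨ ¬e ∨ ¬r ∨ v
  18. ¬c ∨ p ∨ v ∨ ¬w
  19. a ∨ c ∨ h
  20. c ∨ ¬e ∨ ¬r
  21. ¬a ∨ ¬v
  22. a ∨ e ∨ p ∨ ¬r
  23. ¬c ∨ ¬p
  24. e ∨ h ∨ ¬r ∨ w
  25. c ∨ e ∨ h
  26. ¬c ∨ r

Set a = True.
  then (¬a ∨ ¬e) forces e = False.
  then (¬a ∨ ¬v) forces v = False.
Try c = True:
  (¬c ∨ ¬p) forces p = False.
  (h ∨ p) forces h = True.
  (¬h ∨ p ∨ w) forces w = True.
  clause (¬c ∨ p ∨ v ∨ ¬w) is falsified — backtrack.
So c = False.
  then (c ∨ e ∨ h) forces h = True.
Set w = True.
  then (c ∨ ¬p ∨ ¬w) forces p = False.
  then (p ∨ ¬r) forces r = False.
All clauses satisfied.

a = True, c = False, e = False, w = True, p = False, v = False, h = True, r = False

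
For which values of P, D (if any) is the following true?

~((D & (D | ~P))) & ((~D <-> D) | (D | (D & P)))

Case D = True: the conjunct ~((D & (D | ~P))) becomes ~((True & True)) = False.
Case D = False: the conjunct (~D <-> D) | (D | (D & P)) becomes (True <-> False) | (False | False) = False.
Both cases fail — unsatisfiable.

UNSATISFIABLE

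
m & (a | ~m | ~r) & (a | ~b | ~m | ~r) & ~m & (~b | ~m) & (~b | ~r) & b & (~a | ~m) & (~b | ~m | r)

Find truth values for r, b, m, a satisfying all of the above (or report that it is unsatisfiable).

Case m = True:
  Clause (~m) is falsified — contradiction.
Case m = False:
  Clause (m) is falsified — contradiction.
Both cases fail, so the formula is unsatisfiable.

No satisfying assignment exists.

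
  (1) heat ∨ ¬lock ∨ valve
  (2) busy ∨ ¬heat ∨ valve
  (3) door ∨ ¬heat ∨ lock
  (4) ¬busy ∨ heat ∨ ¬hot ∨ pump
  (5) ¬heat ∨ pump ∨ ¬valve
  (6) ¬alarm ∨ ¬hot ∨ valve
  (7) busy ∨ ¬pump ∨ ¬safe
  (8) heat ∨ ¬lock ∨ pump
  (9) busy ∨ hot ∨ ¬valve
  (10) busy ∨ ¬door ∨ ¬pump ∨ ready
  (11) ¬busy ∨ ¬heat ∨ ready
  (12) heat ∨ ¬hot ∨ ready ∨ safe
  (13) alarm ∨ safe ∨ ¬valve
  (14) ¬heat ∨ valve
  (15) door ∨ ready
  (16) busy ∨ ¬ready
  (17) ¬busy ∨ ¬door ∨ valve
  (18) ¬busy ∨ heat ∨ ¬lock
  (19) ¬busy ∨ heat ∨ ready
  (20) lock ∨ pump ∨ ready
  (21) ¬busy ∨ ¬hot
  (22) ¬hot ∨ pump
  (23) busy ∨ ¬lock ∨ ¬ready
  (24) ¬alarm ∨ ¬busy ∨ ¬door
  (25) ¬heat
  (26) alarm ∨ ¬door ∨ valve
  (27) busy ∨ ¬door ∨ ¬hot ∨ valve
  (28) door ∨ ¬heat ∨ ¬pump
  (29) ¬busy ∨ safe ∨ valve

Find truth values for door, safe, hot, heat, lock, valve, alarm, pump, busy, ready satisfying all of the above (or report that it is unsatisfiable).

Unit clause (¬heat) forces heat = False.
Set door = False.
  then (door ∨ ready) forces ready = True.
  then (busy ∨ ¬ready) forces busy = True.
  then (¬busy ∨ heat ∨ ¬lock) forces lock = False.
  then (¬busy ∨ ¬hot) forces hot = False.
Set safe = True.
Set valve = False.
Set alarm = True.
Set pump = True.
All clauses satisfied.

door=F, safe=T, hot=F, heat=F, lock=F, valve=F, alarm=T, pump=T, busy=T, ready=T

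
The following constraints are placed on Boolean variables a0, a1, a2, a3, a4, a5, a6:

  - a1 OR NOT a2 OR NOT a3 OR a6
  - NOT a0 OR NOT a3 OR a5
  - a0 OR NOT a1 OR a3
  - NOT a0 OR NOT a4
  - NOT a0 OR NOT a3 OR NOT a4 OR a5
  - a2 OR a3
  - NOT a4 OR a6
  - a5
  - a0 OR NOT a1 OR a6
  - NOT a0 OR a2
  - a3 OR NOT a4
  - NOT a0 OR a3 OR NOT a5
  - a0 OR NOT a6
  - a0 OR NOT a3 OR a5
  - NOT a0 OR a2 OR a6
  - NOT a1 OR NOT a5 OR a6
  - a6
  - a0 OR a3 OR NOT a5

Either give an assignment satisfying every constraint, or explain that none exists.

Unit clause (a5) forces a5 = True.
Unit clause (a6) forces a6 = True.
In (a0 OR NOT a6) only a0 is left, so a0 = True.
In (NOT a0 OR NOT a4) only NOT a4 is left, so a4 = False.
In (NOT a0 OR a2) only a2 is left, so a2 = True.
In (NOT a0 OR a3 OR NOT a5) only a3 is left, so a3 = True.
Set a1 = False.
All clauses satisfied.

a0 = True, a1 = False, a2 = True, a3 = True, a4 = False, a5 = True, a6 = True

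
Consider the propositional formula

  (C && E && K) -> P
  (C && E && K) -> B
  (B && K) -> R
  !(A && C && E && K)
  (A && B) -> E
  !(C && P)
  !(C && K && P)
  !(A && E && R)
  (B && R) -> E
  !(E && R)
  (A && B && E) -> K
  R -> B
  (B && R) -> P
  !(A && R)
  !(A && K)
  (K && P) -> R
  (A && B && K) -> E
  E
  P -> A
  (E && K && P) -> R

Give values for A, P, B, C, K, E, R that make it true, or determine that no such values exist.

A=T, P=F, B=F, C=T, K=F, E=T, R=F

Unit clause (E) forces E = True.
In (!E || !R) only !R is left, so R = False.
Set A = True.
  then (!A || !K) forces K = False.
  then (!A || !B || !E || K) forces B = False.
Set P = False.
Set C = True.
All clauses satisfied.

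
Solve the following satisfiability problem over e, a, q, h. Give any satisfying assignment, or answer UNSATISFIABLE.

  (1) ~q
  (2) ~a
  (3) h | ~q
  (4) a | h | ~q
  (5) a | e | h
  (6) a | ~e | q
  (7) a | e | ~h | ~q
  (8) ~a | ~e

Unit clause (~q) forces q = False.
Unit clause (~a) forces a = False.
In (a | ~e | q) only ~e is left, so e = False.
In (a | e | h) only h is left, so h = True.
All clauses satisfied.

e=F, a=F, q=F, h=T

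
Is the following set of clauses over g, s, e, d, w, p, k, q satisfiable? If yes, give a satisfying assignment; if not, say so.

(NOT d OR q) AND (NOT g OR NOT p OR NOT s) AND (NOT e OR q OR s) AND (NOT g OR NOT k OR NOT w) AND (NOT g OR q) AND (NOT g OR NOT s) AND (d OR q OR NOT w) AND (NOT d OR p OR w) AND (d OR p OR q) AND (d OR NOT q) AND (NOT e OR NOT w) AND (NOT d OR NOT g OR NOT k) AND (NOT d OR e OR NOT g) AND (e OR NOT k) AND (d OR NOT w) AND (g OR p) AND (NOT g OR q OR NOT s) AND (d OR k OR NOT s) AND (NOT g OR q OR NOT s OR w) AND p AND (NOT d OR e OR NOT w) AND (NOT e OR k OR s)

g = False, s = False, e = False, d = False, w = False, p = True, k = False, q = False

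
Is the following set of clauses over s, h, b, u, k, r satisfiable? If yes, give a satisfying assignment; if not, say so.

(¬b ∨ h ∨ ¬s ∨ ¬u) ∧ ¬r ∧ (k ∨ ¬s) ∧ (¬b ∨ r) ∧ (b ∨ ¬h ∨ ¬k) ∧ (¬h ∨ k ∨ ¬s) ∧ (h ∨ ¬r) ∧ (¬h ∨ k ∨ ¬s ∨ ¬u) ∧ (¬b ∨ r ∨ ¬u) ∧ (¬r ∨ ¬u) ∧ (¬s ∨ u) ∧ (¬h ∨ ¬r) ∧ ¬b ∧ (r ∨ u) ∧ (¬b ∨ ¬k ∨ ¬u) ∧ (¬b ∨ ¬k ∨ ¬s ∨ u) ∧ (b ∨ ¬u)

Case b = True:
  Clause (¬b) is falsified — contradiction.
Case b = False:
  (¬r) forces r = False.
  (r ∨ u) forces u = True.
  Clause (b ∨ ¬u) is falsified — contradiction.
Both cases fail, so the formula is unsatisfiable.

The formula is unsatisfiable.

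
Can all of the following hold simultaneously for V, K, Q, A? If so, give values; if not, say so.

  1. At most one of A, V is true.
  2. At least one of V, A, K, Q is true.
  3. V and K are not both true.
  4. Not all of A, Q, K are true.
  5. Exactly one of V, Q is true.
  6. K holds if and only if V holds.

V=F, K=F, Q=T, A=T

  (1) {A, V}: 1 true — at most one ✓
  (2) {V, A, K, Q}: 2 true — at least one ✓
  (3) V=F, K=F — not both ✓
  (4) {A, Q, K}: 2/3 true — not all ✓
  (5) {V, Q}: 1 true — exactly one ✓
  (6) K=F, V=F — same ✓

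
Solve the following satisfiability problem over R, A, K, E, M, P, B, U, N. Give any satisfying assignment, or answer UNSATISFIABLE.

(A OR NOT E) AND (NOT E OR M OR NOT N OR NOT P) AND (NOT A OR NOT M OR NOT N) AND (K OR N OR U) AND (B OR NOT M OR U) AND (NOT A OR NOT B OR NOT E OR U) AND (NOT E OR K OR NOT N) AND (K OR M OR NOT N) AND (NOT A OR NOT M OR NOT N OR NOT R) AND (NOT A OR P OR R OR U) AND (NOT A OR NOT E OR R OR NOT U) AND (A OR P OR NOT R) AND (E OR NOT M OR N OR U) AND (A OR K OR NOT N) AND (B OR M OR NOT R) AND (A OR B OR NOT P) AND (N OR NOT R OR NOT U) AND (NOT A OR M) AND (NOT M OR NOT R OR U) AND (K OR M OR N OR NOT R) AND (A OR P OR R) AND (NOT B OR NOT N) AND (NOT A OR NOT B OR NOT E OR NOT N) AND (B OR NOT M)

R = False; A = False; K = True; E = False; M = False; P = True; B = True; U = True; N = False

Set R = False.
Set A = False.
  then (A OR NOT E) forces E = False.
  then (A OR P OR R) forces P = True.
  then (A OR B OR NOT P) forces B = True.
  then (NOT B OR NOT N) forces N = False.
Set K = True.
Set M = False.
Set U = True.
All clauses satisfied.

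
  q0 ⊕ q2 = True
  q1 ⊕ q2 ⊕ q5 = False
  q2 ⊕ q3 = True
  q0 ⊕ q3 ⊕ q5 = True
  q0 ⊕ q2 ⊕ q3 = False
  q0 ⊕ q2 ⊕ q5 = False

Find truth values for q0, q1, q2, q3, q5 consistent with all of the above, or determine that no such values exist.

q0 = True, q1 = True, q2 = False, q3 = True, q5 = True

q0 ⊕ q2 = T ⊕ F = True ✓
q1 ⊕ q2 ⊕ q5 = T ⊕ F ⊕ T = False ✓
q2 ⊕ q3 = F ⊕ T = True ✓
q0 ⊕ q3 ⊕ q5 = T ⊕ T ⊕ T = True ✓
q0 ⊕ q2 ⊕ q3 = T ⊕ F ⊕ T = False ✓
q0 ⊕ q2 ⊕ q5 = T ⊕ F ⊕ T = False ✓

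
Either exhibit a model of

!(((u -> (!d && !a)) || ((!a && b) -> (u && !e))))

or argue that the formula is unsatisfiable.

a = False; e = True; d = True; u = True; b = True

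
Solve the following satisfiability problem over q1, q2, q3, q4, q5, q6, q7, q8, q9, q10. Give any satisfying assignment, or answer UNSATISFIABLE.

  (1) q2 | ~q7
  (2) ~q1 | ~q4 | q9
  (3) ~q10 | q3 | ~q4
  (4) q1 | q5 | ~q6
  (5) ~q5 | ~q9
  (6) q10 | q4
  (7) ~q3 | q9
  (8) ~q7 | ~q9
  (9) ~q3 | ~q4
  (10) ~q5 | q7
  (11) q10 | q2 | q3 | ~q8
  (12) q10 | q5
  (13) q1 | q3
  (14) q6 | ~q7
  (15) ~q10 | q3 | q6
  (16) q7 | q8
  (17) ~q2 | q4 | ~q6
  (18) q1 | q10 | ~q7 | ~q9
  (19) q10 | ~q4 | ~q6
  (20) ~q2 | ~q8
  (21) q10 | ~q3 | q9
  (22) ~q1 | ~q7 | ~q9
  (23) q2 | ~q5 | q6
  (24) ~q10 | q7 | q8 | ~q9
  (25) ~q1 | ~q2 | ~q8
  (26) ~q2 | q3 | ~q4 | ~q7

q1: True, q2: False, q3: True, q4: False, q5: False, q6: True, q7: False, q8: True, q9: True, q10: True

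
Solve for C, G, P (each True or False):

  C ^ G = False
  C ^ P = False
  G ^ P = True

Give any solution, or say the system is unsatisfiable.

Unsatisfiable — no assignment works.

Adding constraints 1, 2, 3 mod 2: every variable appears an even number of times on the left, so the left side is 0.
But the right sides sum to 1 (mod 2). 0 ≠ 1 — the system is inconsistent.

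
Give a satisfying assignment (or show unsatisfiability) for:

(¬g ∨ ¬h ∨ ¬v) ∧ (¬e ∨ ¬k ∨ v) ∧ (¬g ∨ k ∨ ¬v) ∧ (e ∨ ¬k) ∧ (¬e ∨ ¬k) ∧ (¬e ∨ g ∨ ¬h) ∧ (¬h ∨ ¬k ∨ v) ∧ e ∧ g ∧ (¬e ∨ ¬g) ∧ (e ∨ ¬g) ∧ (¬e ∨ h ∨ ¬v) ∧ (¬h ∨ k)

Unsatisfiable — no assignment works.

Case g = True:
  (e) forces e = True.
  Clause (¬e ∨ ¬g) is falsified — contradiction.
Case g = False:
  Clause (g) is falsified — contradiction.
Both cases fail, so the formula is unsatisfiable.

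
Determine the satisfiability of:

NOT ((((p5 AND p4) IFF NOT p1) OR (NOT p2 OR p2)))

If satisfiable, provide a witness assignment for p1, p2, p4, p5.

No satisfying assignment exists.

Case p2 = True: the formula becomes NOT ((((p5 AND p4) IFF NOT p1) OR True)) = False.
Case p2 = False: the formula becomes NOT ((((p5 AND p4) IFF NOT p1) OR True)) = False.
Both cases fail — unsatisfiable.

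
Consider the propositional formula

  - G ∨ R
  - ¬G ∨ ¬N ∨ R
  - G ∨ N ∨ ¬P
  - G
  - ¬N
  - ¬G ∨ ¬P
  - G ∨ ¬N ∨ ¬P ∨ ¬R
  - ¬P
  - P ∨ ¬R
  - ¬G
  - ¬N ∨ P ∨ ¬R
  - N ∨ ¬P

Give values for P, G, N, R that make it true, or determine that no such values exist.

The formula is unsatisfiable.

Case G = True:
  Clause (¬G) is falsified — contradiction.
Case G = False:
  Clause (G) is falsified — contradiction.
Both cases fail, so the formula is unsatisfiable.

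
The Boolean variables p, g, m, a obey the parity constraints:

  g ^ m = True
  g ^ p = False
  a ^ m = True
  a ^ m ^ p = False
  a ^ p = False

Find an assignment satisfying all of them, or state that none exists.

p: True, g: True, m: False, a: True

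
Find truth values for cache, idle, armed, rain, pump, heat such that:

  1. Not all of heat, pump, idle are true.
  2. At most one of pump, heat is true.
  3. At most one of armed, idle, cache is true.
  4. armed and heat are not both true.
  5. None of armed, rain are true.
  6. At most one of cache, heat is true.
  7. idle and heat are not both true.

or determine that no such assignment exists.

cache: False; idle: False; armed: False; rain: False; pump: True; heat: False

  (1) {heat, pump, idle}: 1/3 true — not all ✓
  (2) {pump, heat}: 1 true — at most one ✓
  (3) {armed, idle, cache}: 0 true — at most one ✓
  (4) armed=F, heat=F — not both ✓
  (5) {armed, rain}: 0 true — none ✓
  (6) {cache, heat}: 0 true — at most one ✓
  (7) idle=F, heat=F — not both ✓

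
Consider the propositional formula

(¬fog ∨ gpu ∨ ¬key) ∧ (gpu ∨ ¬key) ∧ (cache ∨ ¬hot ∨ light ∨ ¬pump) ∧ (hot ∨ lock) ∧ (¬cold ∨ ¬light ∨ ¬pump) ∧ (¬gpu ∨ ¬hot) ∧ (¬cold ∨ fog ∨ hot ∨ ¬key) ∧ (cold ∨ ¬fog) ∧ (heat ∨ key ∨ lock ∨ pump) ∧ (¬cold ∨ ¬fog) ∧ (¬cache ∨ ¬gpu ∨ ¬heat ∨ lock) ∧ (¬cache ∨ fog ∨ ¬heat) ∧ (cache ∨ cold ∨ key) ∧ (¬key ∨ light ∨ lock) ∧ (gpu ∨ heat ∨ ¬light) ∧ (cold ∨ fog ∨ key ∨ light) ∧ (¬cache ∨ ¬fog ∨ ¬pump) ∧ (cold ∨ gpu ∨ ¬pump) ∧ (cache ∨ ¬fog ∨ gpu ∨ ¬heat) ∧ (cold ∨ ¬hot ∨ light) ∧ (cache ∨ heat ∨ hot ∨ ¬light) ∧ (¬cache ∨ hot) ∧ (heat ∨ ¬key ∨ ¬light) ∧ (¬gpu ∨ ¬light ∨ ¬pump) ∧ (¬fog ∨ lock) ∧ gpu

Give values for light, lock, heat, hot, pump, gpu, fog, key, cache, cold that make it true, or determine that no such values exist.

light=F, lock=T, heat=T, hot=F, pump=T, gpu=T, fog=F, key=F, cache=F, cold=T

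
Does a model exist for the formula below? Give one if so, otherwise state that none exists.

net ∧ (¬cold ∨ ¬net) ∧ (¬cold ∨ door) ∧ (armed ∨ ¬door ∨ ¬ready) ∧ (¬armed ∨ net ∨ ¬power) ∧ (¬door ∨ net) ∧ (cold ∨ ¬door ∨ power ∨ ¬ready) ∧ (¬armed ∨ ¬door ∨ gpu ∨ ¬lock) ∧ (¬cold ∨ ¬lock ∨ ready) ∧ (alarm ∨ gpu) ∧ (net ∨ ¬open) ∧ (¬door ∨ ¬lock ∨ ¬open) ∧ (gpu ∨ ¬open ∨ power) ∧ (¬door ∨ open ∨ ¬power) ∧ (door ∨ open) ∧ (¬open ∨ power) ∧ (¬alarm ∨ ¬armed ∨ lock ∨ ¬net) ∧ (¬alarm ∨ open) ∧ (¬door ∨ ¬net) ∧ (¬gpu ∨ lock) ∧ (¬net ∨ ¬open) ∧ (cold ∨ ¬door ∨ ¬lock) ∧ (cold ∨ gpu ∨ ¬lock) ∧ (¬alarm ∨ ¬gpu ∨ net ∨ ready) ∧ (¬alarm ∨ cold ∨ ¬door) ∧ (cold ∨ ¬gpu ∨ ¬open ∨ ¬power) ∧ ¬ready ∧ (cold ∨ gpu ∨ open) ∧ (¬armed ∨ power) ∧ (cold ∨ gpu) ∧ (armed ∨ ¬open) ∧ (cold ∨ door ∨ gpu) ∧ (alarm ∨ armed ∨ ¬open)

Case net = True:
  (¬cold ∨ ¬net) forces cold = False.
  (¬door ∨ ¬net) forces door = False.
  (door ∨ open) forces open = True.
  Clause (¬net ∨ ¬open) is falsified — contradiction.
Case net = False:
  Clause (net) is falsified — contradiction.
Both cases fail, so the formula is unsatisfiable.

No satisfying assignment exists.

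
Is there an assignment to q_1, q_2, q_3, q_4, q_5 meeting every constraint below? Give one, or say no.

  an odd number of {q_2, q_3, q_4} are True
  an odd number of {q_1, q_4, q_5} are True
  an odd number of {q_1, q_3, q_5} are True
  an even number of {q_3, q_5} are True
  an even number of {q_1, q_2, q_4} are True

q_1: True, q_2: True, q_3: False, q_4: False, q_5: False

{q_2, q_3, q_4}: 1 true → odd ✓
{q_1, q_4, q_5}: 1 true → odd ✓
{q_1, q_3, q_5}: 1 true → odd ✓
{q_3, q_5}: 0 true → even ✓
{q_1, q_2, q_4}: 2 true → even ✓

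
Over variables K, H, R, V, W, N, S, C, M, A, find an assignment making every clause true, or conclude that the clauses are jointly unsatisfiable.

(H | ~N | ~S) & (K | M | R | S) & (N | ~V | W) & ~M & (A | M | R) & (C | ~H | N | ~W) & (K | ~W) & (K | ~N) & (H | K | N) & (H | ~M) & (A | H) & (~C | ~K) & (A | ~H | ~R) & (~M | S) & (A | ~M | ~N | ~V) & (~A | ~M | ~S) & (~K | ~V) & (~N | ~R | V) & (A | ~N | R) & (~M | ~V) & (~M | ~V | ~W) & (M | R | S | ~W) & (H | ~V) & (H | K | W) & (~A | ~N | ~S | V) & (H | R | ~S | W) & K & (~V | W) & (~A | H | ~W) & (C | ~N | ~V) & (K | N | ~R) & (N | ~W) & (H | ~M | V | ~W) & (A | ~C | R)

Unit clause (~M) forces M = False.
Unit clause (K) forces K = True.
In (~C | ~K) only ~C is left, so C = False.
In (~K | ~V) only ~V is left, so V = False.
Set H = True.
Set R = False.
  then (A | M | R) forces A = True.
Try W = True:
  (C | ~H | N | ~W) forces N = True.
  (M | R | S | ~W) forces S = True.
  clause (~A | ~N | ~S | V) is falsified — backtrack.
So W = False.
Set N = False.
Set S = True.
All clauses satisfied.

K: True, H: True, R: False, V: False, W: False, N: False, S: True, C: False, M: False, A: True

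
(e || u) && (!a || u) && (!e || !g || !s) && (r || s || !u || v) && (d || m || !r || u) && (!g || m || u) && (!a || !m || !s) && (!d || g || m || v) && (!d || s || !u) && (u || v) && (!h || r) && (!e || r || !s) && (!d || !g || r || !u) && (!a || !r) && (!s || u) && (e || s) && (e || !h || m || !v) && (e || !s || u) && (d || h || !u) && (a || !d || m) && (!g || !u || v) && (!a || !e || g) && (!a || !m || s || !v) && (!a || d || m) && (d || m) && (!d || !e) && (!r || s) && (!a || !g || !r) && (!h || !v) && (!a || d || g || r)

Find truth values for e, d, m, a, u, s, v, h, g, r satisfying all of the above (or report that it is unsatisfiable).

e=T, d=F, m=T, a=F, u=T, s=T, v=F, h=T, g=F, r=T

Set e = True.
  then (!d || !e) forces d = False.
  then (d || m) forces m = True.
Try a = True:
  (!a || u) forces u = True.
  (!a || !m || !s) forces s = False.
  (!a || !r) forces r = False.
  (r || s || !u || v) forces v = True.
  clause (!a || !m || s || !v) is falsified — backtrack.
So a = False.
Set u = True.
  then (d || h || !u) forces h = True.
  then (!h || !v) forces v = False.
  then (!h || r) forces r = True.
  then (!g || !u || v) forces g = False.
  then (!r || s) forces s = True.
All clauses satisfied.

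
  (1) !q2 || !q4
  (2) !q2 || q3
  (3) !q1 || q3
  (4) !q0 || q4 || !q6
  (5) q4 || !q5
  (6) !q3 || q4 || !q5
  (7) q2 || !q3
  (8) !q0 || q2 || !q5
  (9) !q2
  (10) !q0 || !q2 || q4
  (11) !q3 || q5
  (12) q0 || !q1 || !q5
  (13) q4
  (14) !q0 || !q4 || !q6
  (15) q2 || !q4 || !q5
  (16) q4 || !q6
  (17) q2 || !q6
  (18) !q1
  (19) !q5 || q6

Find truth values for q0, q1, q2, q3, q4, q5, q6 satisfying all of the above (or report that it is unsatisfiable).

Unit clause (!q2) forces q2 = False.
Unit clause (q4) forces q4 = True.
In (q2 || !q4 || !q5) only !q5 is left, so q5 = False.
In (q2 || !q6) only !q6 is left, so q6 = False.
Unit clause (!q1) forces q1 = False.
In (q2 || !q3) only !q3 is left, so q3 = False.
Set q0 = False.
All clauses satisfied.

q0=F; q1=F; q2=F; q3=F; q4=T; q5=F; q6=F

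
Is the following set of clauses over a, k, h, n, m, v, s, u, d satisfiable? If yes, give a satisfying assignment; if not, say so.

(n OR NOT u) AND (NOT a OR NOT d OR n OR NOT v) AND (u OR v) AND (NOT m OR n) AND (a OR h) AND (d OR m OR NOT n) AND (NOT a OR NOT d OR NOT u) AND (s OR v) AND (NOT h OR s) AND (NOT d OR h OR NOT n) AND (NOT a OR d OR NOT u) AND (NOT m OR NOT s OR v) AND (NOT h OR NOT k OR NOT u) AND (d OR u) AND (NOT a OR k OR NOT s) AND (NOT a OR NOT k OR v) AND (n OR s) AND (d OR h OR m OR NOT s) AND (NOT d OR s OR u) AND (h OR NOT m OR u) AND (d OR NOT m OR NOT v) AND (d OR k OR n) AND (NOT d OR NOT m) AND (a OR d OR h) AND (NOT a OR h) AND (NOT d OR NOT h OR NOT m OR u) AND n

Unit clause (n) forces n = True.
Set a = False.
  then (a OR h) forces h = True.
  then (NOT h OR s) forces s = True.
Set k = False.
Try m = True:
  (NOT m OR NOT s OR v) forces v = True.
  (d OR NOT m OR NOT v) forces d = True.
  clause (NOT d OR NOT m) is falsified — backtrack.
So m = False.
  then (d OR m OR NOT n) forces d = True.
Set v = False.
  then (u OR v) forces u = True.
All clauses satisfied.

a = False, k = False, h = True, n = True, m = False, v = False, s = True, u = True, d = True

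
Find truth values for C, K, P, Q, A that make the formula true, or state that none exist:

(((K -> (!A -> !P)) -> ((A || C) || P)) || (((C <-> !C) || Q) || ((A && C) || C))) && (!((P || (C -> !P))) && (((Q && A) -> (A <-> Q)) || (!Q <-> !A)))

UNSATISFIABLE

The conjunct !((P || (C -> !P))) is unsatisfiable on its own:
  C=F, P=F: evaluates to False.
  C=F, P=T: evaluates to False.
  C=T, P=F: evaluates to False.
  C=T, P=T: evaluates to False.
So the whole conjunction is unsatisfiable.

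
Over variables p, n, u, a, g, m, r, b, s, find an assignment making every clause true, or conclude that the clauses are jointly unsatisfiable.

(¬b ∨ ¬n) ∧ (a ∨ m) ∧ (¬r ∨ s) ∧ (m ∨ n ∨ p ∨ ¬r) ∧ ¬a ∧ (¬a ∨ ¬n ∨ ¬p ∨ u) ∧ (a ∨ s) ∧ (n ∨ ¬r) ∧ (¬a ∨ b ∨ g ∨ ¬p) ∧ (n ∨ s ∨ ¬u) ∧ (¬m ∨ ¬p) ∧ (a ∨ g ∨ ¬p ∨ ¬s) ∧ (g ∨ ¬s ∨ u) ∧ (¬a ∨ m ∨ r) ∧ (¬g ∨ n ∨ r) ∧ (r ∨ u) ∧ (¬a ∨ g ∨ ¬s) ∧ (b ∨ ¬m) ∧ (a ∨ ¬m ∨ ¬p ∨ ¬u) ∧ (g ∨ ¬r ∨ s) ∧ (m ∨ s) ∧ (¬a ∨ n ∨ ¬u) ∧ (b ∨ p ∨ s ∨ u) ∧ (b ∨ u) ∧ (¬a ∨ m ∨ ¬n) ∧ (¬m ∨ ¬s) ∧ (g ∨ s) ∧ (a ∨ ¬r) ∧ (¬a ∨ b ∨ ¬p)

Case a = True:
  Clause (¬a) is falsified — contradiction.
Case a = False:
  (a ∨ m) forces m = True.
  (a ∨ s) forces s = True.
  Clause (¬m ∨ ¬s) is falsified — contradiction.
Both cases fail, so the formula is unsatisfiable.

Unsatisfiable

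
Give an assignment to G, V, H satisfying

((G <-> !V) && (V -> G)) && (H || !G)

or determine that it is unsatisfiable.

G=T, V=F, H=T

  (G <-> !V) && (V -> G) = True
    G <-> !V = True
      !V = True
    V -> G = True
  H || !G = True
    !G = False
Both conjuncts True, so the formula holds.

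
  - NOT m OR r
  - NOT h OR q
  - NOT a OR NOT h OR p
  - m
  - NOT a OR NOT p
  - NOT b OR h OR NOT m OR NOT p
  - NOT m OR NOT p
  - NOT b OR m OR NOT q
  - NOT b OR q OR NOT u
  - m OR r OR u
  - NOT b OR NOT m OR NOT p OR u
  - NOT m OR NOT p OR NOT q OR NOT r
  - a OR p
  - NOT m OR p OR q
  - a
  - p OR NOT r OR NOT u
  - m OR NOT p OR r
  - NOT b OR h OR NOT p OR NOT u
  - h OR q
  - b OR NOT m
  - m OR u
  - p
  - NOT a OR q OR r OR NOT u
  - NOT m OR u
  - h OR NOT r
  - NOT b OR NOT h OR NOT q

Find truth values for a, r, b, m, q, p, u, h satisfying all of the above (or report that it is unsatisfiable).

Case p = True:
  (m) forces m = True.
  Clause (NOT m OR NOT p) is falsified — contradiction.
Case p = False:
  Clause (p) is falsified — contradiction.
Both cases fail, so the formula is unsatisfiable.

The formula is unsatisfiable.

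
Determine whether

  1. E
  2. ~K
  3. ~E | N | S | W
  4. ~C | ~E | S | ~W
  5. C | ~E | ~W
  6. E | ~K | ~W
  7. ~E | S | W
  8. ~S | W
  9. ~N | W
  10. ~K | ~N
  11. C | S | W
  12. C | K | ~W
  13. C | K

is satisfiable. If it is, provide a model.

Unit clause (E) forces E = True.
Unit clause (~K) forces K = False.
In (C | K) only C is left, so C = True.
Try W = False:
  (~E | S | W) forces S = True.
  clause (~S | W) is falsified — backtrack.
So W = True.
  then (~C | ~E | S | ~W) forces S = True.
Set N = True.
All clauses satisfied.

W = True; K = False; S = True; N = True; C = True; E = True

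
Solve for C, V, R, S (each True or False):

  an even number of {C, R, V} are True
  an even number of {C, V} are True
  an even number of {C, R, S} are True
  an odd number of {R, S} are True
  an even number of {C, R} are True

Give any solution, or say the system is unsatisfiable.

Adding constraints 1, 2, 3, 4, 5 mod 2: every variable appears an even number of times on the left, so the left side is 0.
But the right sides sum to 1 (mod 2). 0 ≠ 1 — the system is inconsistent.

Unsatisfiable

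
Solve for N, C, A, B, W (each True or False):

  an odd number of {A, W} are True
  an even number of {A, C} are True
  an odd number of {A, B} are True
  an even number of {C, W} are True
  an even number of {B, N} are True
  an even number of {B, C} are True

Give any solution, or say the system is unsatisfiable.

Unsatisfiable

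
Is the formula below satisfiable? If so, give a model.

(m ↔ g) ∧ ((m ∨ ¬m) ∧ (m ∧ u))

u = True; g = True; m = True

  m ↔ g = True
  (m ∨ ¬m) ∧ (m ∧ u) = True
    m ∨ ¬m = True
      ¬m = False
    m ∧ u = True
Both conjuncts True, so the formula holds.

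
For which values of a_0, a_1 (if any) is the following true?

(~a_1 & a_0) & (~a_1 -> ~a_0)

Unsatisfiable

Case a_0 = True: the formula simplifies to ~a_1 & a_1.
  a_1 = True: the conjunct ~a_1 is False.
  a_1 = False: the conjunct a_1 is False.
Case a_0 = False: the conjunct a_0 is False.
Both cases fail — unsatisfiable.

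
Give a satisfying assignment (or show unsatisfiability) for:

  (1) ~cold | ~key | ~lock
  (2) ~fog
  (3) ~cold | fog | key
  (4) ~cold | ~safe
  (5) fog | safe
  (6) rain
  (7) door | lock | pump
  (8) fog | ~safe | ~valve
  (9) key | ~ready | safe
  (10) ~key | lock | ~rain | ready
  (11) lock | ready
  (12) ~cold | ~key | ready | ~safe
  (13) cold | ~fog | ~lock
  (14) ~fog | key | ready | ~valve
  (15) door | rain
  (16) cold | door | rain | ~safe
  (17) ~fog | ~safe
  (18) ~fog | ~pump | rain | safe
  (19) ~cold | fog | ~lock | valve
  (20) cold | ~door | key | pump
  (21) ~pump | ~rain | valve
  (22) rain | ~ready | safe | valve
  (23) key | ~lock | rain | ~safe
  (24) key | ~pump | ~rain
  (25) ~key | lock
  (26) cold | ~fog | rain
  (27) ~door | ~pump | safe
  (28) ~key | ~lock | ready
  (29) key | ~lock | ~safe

ready: True, valve: False, key: True, fog: False, lock: True, cold: False, safe: True, pump: False, door: True, rain: True

Unit clause (~fog) forces fog = False.
In (fog | safe) only safe is left, so safe = True.
Unit clause (rain) forces rain = True.
In (fog | ~safe | ~valve) only ~valve is left, so valve = False.
In (~pump | ~rain | valve) only ~pump is left, so pump = False.
In (~cold | ~safe) only ~cold is left, so cold = False.
Try ready = False:
  (lock | ready) forces lock = True.
  (~key | ~lock | ready) forces key = False.
  clause (key | ~lock | ~safe) is falsified — backtrack.
So ready = True.
Set key = True.
  then (~key | lock) forces lock = True.
Set door = True.
All clauses satisfied.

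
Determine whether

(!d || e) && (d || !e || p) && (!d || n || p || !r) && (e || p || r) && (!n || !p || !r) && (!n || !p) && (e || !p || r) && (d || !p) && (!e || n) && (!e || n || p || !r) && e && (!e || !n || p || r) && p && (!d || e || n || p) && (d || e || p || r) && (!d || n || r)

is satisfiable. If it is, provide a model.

No satisfying assignment exists.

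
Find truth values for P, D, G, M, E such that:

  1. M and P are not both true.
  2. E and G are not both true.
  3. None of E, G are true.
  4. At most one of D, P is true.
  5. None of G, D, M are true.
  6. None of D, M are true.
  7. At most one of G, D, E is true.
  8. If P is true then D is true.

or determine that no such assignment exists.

P: False; D: False; G: False; M: False; E: False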